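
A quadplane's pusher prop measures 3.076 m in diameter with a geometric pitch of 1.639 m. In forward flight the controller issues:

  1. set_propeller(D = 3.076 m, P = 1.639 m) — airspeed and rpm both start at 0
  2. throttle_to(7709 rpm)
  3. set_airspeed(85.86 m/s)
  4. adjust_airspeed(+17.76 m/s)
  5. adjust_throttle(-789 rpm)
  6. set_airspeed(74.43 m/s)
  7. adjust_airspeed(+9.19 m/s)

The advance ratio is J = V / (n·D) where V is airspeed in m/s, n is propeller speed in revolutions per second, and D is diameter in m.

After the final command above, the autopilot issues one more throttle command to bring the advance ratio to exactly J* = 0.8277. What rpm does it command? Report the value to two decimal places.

rpm = 1970.62

set_propeller: D = 3.076 m, P = 1.639 m (p = P/D = 0.532835); state ← (V=0, rpm=0)
throttle_to(7709): rpm ← 7709
set_airspeed(85.86): V ← 85.86 m/s
adjust_airspeed(+17.76): V ← 85.86 +17.76 = 103.62 m/s
adjust_throttle(-789): rpm ← 7709 -789 = 6920
set_airspeed(74.43): V ← 74.43 m/s
adjust_airspeed(+9.19): V ← 74.43 +9.19 = 83.62 m/s
final state: V = 83.62 m/s, rpm = 6920 → n = rpm/60 = 115.333333 rev/s
target J* = 0.8277; solve J* = V/(n·D) for n: n = V/(J*·D) = 83.62/(0.8277 × 3.076) = 32.843609 rev/s
rpm = 60·n = 1970.616556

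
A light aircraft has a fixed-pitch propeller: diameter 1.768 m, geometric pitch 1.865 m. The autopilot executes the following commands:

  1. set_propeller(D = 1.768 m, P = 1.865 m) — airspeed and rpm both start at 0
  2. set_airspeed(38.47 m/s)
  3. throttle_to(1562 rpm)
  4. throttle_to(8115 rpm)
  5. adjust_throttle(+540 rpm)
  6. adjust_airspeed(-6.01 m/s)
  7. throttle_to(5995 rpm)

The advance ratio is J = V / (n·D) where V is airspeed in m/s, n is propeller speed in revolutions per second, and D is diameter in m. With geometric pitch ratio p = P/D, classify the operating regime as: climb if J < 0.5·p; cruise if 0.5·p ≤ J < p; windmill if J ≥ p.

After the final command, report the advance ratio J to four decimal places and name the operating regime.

set_propeller: D = 1.768 m, P = 1.865 m (p = P/D = 1.054864); state ← (V=0, rpm=0)
set_airspeed(38.47): V ← 38.47 m/s
throttle_to(1562): rpm ← 1562
throttle_to(8115): rpm ← 8115
adjust_throttle(+540): rpm ← 8115 +540 = 8655
adjust_airspeed(-6.01): V ← 38.47 -6.01 = 32.46 m/s
throttle_to(5995): rpm ← 5995
final state: V = 32.46 m/s, rpm = 5995 → n = rpm/60 = 99.916667 rev/s
J = V / (n·D) = 32.46 / (99.916667 × 1.768) = 0.183750
regime bands: climb J<0.5274 | cruise [0.5274, 1.0549) | windmill J≥1.0549
J = 0.1838 → climb

J = 0.1838, regime = climb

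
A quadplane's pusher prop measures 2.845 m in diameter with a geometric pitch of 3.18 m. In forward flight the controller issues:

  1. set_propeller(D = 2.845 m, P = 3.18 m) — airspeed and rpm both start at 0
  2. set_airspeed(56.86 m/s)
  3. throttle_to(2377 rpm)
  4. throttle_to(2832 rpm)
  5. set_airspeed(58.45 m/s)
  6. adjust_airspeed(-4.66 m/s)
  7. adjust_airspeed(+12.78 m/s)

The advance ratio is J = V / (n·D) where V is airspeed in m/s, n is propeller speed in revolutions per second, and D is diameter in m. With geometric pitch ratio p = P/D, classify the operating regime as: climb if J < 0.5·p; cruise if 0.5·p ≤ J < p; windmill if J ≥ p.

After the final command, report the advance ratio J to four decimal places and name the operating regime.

J = 0.4957, regime = climb

set_propeller: D = 2.845 m, P = 3.18 m (p = P/D = 1.117750); state ← (V=0, rpm=0)
set_airspeed(56.86): V ← 56.86 m/s
throttle_to(2377): rpm ← 2377
throttle_to(2832): rpm ← 2832
set_airspeed(58.45): V ← 58.45 m/s
adjust_airspeed(-4.66): V ← 58.45 -4.66 = 53.79 m/s
adjust_airspeed(+12.78): V ← 53.79 +12.78 = 66.57 m/s
final state: V = 66.57 m/s, rpm = 2832 → n = rpm/60 = 47.200000 rev/s
J = V / (n·D) = 66.57 / (47.200000 × 2.845) = 0.495740
regime bands: climb J<0.5589 | cruise [0.5589, 1.1178) | windmill J≥1.1178
J = 0.4957 → climb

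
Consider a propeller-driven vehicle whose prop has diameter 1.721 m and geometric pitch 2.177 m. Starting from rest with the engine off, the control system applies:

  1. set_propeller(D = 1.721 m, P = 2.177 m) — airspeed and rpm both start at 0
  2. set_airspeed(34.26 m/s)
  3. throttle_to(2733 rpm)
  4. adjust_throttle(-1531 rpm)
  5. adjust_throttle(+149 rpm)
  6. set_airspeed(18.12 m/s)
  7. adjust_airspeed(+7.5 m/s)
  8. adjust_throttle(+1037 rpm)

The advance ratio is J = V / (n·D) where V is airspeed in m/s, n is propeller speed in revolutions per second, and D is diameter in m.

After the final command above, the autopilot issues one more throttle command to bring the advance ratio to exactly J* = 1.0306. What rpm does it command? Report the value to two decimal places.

set_propeller: D = 1.721 m, P = 2.177 m (p = P/D = 1.264962); state ← (V=0, rpm=0)
set_airspeed(34.26): V ← 34.26 m/s
throttle_to(2733): rpm ← 2733
adjust_throttle(-1531): rpm ← 2733 -1531 = 1202
adjust_throttle(+149): rpm ← 1202 +149 = 1351
set_airspeed(18.12): V ← 18.12 m/s
adjust_airspeed(+7.5): V ← 18.12 +7.5 = 25.62 m/s
adjust_throttle(+1037): rpm ← 1351 +1037 = 2388
final state: V = 25.62 m/s, rpm = 2388 → n = rpm/60 = 39.800000 rev/s
target J* = 1.0306; solve J* = V/(n·D) for n: n = V/(J*·D) = 25.62/(1.0306 × 1.721) = 14.444686 rev/s
rpm = 60·n = 866.681183

rpm = 866.68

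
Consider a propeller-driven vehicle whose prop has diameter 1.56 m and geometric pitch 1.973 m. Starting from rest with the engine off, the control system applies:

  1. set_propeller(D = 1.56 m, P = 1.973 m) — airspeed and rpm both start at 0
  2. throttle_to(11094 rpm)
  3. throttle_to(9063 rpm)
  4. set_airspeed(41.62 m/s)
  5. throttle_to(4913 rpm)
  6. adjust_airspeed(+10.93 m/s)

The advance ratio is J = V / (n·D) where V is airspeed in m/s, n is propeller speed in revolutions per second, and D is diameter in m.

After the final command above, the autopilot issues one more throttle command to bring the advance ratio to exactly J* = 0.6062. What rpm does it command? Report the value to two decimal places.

rpm = 3334.14

set_propeller: D = 1.56 m, P = 1.973 m (p = P/D = 1.264744); state ← (V=0, rpm=0)
throttle_to(11094): rpm ← 11094
throttle_to(9063): rpm ← 9063
set_airspeed(41.62): V ← 41.62 m/s
throttle_to(4913): rpm ← 4913
adjust_airspeed(+10.93): V ← 41.62 +10.93 = 52.55 m/s
final state: V = 52.55 m/s, rpm = 4913 → n = rpm/60 = 81.883333 rev/s
target J* = 0.6062; solve J* = V/(n·D) for n: n = V/(J*·D) = 52.55/(0.6062 × 1.56) = 55.568950 rev/s
rpm = 60·n = 3334.136995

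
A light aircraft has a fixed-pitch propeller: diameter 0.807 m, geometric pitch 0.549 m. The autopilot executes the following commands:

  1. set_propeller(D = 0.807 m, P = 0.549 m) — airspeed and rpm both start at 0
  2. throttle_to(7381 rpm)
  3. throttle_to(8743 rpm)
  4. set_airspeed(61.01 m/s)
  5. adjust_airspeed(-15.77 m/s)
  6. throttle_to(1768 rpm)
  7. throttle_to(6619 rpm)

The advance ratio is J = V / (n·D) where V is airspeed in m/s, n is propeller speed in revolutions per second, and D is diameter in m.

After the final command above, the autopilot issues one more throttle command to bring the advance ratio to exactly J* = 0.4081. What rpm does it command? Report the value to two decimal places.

rpm = 8242.02

set_propeller: D = 0.807 m, P = 0.549 m (p = P/D = 0.680297); state ← (V=0, rpm=0)
throttle_to(7381): rpm ← 7381
throttle_to(8743): rpm ← 8743
set_airspeed(61.01): V ← 61.01 m/s
adjust_airspeed(-15.77): V ← 61.01 -15.77 = 45.24 m/s
throttle_to(1768): rpm ← 1768
throttle_to(6619): rpm ← 6619
final state: V = 45.24 m/s, rpm = 6619 → n = rpm/60 = 110.316667 rev/s
target J* = 0.4081; solve J* = V/(n·D) for n: n = V/(J*·D) = 45.24/(0.4081 × 0.807) = 137.367017 rev/s
rpm = 60·n = 8242.021008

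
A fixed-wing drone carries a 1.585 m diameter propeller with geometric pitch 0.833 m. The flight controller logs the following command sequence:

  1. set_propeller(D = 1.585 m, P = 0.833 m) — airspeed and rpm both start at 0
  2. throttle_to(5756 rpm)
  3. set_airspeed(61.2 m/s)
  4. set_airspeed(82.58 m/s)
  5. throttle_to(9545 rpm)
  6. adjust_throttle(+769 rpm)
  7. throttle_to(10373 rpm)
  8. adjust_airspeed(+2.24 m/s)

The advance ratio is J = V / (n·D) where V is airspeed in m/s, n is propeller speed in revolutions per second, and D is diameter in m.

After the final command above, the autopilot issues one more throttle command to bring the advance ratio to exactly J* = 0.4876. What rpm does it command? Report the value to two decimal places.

rpm = 6585.01

set_propeller: D = 1.585 m, P = 0.833 m (p = P/D = 0.525552); state ← (V=0, rpm=0)
throttle_to(5756): rpm ← 5756
set_airspeed(61.2): V ← 61.2 m/s
set_airspeed(82.58): V ← 82.58 m/s
throttle_to(9545): rpm ← 9545
adjust_throttle(+769): rpm ← 9545 +769 = 10314
throttle_to(10373): rpm ← 10373
adjust_airspeed(+2.24): V ← 82.58 +2.24 = 84.82 m/s
final state: V = 84.82 m/s, rpm = 10373 → n = rpm/60 = 172.883333 rev/s
target J* = 0.4876; solve J* = V/(n·D) for n: n = V/(J*·D) = 84.82/(0.4876 × 1.585) = 109.750196 rev/s
rpm = 60·n = 6585.011762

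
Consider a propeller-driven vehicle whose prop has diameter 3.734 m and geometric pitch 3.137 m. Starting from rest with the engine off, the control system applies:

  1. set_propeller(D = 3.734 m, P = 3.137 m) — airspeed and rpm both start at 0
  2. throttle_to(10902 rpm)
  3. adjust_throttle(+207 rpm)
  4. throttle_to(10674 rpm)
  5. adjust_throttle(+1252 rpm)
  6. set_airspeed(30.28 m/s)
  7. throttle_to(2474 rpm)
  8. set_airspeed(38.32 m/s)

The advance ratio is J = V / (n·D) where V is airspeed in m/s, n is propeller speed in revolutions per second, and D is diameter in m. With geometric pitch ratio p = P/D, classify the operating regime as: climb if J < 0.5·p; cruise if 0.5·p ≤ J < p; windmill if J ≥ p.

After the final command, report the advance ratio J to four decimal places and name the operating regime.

set_propeller: D = 3.734 m, P = 3.137 m (p = P/D = 0.840118); state ← (V=0, rpm=0)
throttle_to(10902): rpm ← 10902
adjust_throttle(+207): rpm ← 10902 +207 = 11109
throttle_to(10674): rpm ← 10674
adjust_throttle(+1252): rpm ← 10674 +1252 = 11926
set_airspeed(30.28): V ← 30.28 m/s
throttle_to(2474): rpm ← 2474
set_airspeed(38.32): V ← 38.32 m/s
final state: V = 38.32 m/s, rpm = 2474 → n = rpm/60 = 41.233333 rev/s
J = V / (n·D) = 38.32 / (41.233333 × 3.734) = 0.248887
regime bands: climb J<0.4201 | cruise [0.4201, 0.8401) | windmill J≥0.8401
J = 0.2489 → climb

J = 0.2489, regime = climb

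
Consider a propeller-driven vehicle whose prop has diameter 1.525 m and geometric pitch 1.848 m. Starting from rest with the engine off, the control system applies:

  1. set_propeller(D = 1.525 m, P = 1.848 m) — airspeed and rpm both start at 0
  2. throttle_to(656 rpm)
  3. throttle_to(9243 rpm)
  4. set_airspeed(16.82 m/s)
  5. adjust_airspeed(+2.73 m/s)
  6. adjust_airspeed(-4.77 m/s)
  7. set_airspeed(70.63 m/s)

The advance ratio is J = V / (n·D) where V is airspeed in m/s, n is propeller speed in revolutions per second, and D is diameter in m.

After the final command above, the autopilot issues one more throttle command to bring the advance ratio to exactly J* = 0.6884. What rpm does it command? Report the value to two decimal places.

rpm = 4036.73

set_propeller: D = 1.525 m, P = 1.848 m (p = P/D = 1.211803); state ← (V=0, rpm=0)
throttle_to(656): rpm ← 656
throttle_to(9243): rpm ← 9243
set_airspeed(16.82): V ← 16.82 m/s
adjust_airspeed(+2.73): V ← 16.82 +2.73 = 19.55 m/s
adjust_airspeed(-4.77): V ← 19.55 -4.77 = 14.78 m/s
set_airspeed(70.63): V ← 70.63 m/s
final state: V = 70.63 m/s, rpm = 9243 → n = rpm/60 = 154.050000 rev/s
target J* = 0.6884; solve J* = V/(n·D) for n: n = V/(J*·D) = 70.63/(0.6884 × 1.525) = 67.278841 rev/s
rpm = 60·n = 4036.730456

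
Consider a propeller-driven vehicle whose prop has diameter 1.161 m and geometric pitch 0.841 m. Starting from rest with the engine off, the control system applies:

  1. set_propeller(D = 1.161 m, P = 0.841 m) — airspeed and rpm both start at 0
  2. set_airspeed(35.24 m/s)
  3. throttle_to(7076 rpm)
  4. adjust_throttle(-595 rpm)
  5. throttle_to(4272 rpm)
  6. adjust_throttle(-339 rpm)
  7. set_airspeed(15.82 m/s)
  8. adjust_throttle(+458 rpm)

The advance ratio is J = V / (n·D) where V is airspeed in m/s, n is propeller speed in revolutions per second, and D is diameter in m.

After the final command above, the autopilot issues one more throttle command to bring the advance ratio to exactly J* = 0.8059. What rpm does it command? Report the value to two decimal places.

set_propeller: D = 1.161 m, P = 0.841 m (p = P/D = 0.724376); state ← (V=0, rpm=0)
set_airspeed(35.24): V ← 35.24 m/s
throttle_to(7076): rpm ← 7076
adjust_throttle(-595): rpm ← 7076 -595 = 6481
throttle_to(4272): rpm ← 4272
adjust_throttle(-339): rpm ← 4272 -339 = 3933
set_airspeed(15.82): V ← 15.82 m/s
adjust_throttle(+458): rpm ← 3933 +458 = 4391
final state: V = 15.82 m/s, rpm = 4391 → n = rpm/60 = 73.183333 rev/s
target J* = 0.8059; solve J* = V/(n·D) for n: n = V/(J*·D) = 15.82/(0.8059 × 1.161) = 16.908034 rev/s
rpm = 60·n = 1014.482019

rpm = 1014.48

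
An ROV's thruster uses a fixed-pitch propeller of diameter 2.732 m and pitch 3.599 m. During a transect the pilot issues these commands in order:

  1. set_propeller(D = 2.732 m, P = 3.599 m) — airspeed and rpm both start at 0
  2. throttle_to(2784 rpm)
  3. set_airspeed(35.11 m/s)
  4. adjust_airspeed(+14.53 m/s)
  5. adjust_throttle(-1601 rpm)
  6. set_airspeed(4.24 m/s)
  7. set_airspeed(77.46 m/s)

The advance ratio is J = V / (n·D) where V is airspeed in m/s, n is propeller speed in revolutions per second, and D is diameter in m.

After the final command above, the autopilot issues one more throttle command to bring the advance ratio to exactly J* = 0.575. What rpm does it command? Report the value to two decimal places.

set_propeller: D = 2.732 m, P = 3.599 m (p = P/D = 1.317350); state ← (V=0, rpm=0)
throttle_to(2784): rpm ← 2784
set_airspeed(35.11): V ← 35.11 m/s
adjust_airspeed(+14.53): V ← 35.11 +14.53 = 49.64 m/s
adjust_throttle(-1601): rpm ← 2784 -1601 = 1183
set_airspeed(4.24): V ← 4.24 m/s
set_airspeed(77.46): V ← 77.46 m/s
final state: V = 77.46 m/s, rpm = 1183 → n = rpm/60 = 19.716667 rev/s
target J* = 0.575; solve J* = V/(n·D) for n: n = V/(J*·D) = 77.46/(0.575 × 2.732) = 49.309313 rev/s
rpm = 60·n = 2958.558788

rpm = 2958.56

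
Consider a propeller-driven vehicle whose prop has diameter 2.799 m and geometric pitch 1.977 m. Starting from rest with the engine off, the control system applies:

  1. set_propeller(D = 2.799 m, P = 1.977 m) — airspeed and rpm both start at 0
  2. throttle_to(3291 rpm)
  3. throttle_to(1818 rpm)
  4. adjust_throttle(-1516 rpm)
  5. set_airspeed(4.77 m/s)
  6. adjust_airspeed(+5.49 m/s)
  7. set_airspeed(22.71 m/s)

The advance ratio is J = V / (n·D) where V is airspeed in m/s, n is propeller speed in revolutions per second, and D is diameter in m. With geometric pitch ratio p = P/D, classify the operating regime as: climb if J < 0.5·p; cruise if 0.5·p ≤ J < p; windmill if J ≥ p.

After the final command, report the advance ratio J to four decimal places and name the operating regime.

J = 1.6120, regime = windmill

set_propeller: D = 2.799 m, P = 1.977 m (p = P/D = 0.706324); state ← (V=0, rpm=0)
throttle_to(3291): rpm ← 3291
throttle_to(1818): rpm ← 1818
adjust_throttle(-1516): rpm ← 1818 -1516 = 302
set_airspeed(4.77): V ← 4.77 m/s
adjust_airspeed(+5.49): V ← 4.77 +5.49 = 10.26 m/s
set_airspeed(22.71): V ← 22.71 m/s
final state: V = 22.71 m/s, rpm = 302 → n = rpm/60 = 5.033333 rev/s
J = V / (n·D) = 22.71 / (5.033333 × 2.799) = 1.611976
regime bands: climb J<0.3532 | cruise [0.3532, 0.7063) | windmill J≥0.7063
J = 1.6120 → windmill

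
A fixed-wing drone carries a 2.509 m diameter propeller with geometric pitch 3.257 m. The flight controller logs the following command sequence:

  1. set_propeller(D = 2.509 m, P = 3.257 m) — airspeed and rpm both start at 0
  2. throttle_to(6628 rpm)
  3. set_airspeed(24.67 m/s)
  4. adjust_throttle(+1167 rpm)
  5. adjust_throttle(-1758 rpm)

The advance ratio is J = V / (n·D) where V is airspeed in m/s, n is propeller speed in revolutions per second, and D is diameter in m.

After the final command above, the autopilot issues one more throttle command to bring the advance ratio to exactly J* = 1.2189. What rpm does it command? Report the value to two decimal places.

set_propeller: D = 2.509 m, P = 3.257 m (p = P/D = 1.298127); state ← (V=0, rpm=0)
throttle_to(6628): rpm ← 6628
set_airspeed(24.67): V ← 24.67 m/s
adjust_throttle(+1167): rpm ← 6628 +1167 = 7795
adjust_throttle(-1758): rpm ← 7795 -1758 = 6037
final state: V = 24.67 m/s, rpm = 6037 → n = rpm/60 = 100.616667 rev/s
target J* = 1.2189; solve J* = V/(n·D) for n: n = V/(J*·D) = 24.67/(1.2189 × 2.509) = 8.066784 rev/s
rpm = 60·n = 484.007021

rpm = 484.01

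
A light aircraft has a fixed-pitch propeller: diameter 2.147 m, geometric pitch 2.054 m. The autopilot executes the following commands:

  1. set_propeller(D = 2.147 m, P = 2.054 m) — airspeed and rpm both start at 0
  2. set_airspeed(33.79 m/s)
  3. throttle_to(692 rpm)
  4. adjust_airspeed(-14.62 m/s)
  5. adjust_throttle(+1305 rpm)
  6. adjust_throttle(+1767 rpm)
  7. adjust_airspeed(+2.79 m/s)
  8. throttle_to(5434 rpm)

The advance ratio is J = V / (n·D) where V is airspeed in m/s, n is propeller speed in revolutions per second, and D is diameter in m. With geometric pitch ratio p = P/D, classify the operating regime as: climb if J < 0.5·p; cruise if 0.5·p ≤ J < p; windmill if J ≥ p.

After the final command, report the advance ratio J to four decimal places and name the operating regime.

set_propeller: D = 2.147 m, P = 2.054 m (p = P/D = 0.956684); state ← (V=0, rpm=0)
set_airspeed(33.79): V ← 33.79 m/s
throttle_to(692): rpm ← 692
adjust_airspeed(-14.62): V ← 33.79 -14.62 = 19.17 m/s
adjust_throttle(+1305): rpm ← 692 +1305 = 1997
adjust_throttle(+1767): rpm ← 1997 +1767 = 3764
adjust_airspeed(+2.79): V ← 19.17 +2.79 = 21.96 m/s
throttle_to(5434): rpm ← 5434
final state: V = 21.96 m/s, rpm = 5434 → n = rpm/60 = 90.566667 rev/s
J = V / (n·D) = 21.96 / (90.566667 × 2.147) = 0.112936
regime bands: climb J<0.4783 | cruise [0.4783, 0.9567) | windmill J≥0.9567
J = 0.1129 → climb

J = 0.1129, regime = climb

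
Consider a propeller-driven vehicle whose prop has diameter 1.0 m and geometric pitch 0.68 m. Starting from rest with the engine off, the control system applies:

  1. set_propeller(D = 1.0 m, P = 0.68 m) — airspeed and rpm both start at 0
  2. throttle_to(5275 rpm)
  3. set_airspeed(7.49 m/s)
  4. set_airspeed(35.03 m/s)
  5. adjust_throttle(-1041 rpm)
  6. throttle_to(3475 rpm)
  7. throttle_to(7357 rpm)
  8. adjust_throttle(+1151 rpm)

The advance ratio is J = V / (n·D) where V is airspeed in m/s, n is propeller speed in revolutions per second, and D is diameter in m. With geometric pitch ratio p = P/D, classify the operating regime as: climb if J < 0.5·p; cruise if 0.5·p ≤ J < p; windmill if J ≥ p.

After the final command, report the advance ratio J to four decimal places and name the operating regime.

set_propeller: D = 1.0 m, P = 0.68 m (p = P/D = 0.680000); state ← (V=0, rpm=0)
throttle_to(5275): rpm ← 5275
set_airspeed(7.49): V ← 7.49 m/s
set_airspeed(35.03): V ← 35.03 m/s
adjust_throttle(-1041): rpm ← 5275 -1041 = 4234
throttle_to(3475): rpm ← 3475
throttle_to(7357): rpm ← 7357
adjust_throttle(+1151): rpm ← 7357 +1151 = 8508
final state: V = 35.03 m/s, rpm = 8508 → n = rpm/60 = 141.800000 rev/s
J = V / (n·D) = 35.03 / (141.800000 × 1.0) = 0.247038
regime bands: climb J<0.3400 | cruise [0.3400, 0.6800) | windmill J≥0.6800
J = 0.2470 → climb

J = 0.2470, regime = climb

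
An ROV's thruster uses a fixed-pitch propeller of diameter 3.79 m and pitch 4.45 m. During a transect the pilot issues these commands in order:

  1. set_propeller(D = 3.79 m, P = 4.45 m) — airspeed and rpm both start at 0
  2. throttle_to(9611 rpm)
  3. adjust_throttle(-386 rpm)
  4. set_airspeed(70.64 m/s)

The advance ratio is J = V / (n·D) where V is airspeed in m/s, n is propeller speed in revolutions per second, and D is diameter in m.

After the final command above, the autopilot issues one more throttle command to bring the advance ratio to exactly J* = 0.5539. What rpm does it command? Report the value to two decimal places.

rpm = 2018.98

set_propeller: D = 3.79 m, P = 4.45 m (p = P/D = 1.174142); state ← (V=0, rpm=0)
throttle_to(9611): rpm ← 9611
adjust_throttle(-386): rpm ← 9611 -386 = 9225
set_airspeed(70.64): V ← 70.64 m/s
final state: V = 70.64 m/s, rpm = 9225 → n = rpm/60 = 153.750000 rev/s
target J* = 0.5539; solve J* = V/(n·D) for n: n = V/(J*·D) = 70.64/(0.5539 × 3.79) = 33.649616 rev/s
rpm = 60·n = 2018.976974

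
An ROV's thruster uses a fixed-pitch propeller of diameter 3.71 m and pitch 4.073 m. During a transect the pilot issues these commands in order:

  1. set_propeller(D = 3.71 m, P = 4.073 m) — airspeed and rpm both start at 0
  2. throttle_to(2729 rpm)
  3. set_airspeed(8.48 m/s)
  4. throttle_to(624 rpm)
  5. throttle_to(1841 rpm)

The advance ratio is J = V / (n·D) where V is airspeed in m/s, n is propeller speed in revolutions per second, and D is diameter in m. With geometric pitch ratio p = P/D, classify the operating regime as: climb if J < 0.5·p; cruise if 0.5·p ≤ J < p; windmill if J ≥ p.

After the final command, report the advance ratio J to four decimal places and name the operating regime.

J = 0.0745, regime = climb

set_propeller: D = 3.71 m, P = 4.073 m (p = P/D = 1.097844); state ← (V=0, rpm=0)
throttle_to(2729): rpm ← 2729
set_airspeed(8.48): V ← 8.48 m/s
throttle_to(624): rpm ← 624
throttle_to(1841): rpm ← 1841
final state: V = 8.48 m/s, rpm = 1841 → n = rpm/60 = 30.683333 rev/s
J = V / (n·D) = 8.48 / (30.683333 × 3.71) = 0.074494
regime bands: climb J<0.5489 | cruise [0.5489, 1.0978) | windmill J≥1.0978
J = 0.0745 → climb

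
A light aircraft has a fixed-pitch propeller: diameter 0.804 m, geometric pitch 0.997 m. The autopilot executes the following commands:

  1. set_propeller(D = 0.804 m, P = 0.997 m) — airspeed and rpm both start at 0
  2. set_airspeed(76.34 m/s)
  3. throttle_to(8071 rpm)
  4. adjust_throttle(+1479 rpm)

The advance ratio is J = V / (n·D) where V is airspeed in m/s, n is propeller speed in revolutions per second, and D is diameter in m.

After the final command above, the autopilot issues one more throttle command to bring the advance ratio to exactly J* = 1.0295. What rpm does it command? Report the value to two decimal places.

set_propeller: D = 0.804 m, P = 0.997 m (p = P/D = 1.240050); state ← (V=0, rpm=0)
set_airspeed(76.34): V ← 76.34 m/s
throttle_to(8071): rpm ← 8071
adjust_throttle(+1479): rpm ← 8071 +1479 = 9550
final state: V = 76.34 m/s, rpm = 9550 → n = rpm/60 = 159.166667 rev/s
target J* = 1.0295; solve J* = V/(n·D) for n: n = V/(J*·D) = 76.34/(1.0295 × 0.804) = 92.229479 rev/s
rpm = 60·n = 5533.768747

rpm = 5533.77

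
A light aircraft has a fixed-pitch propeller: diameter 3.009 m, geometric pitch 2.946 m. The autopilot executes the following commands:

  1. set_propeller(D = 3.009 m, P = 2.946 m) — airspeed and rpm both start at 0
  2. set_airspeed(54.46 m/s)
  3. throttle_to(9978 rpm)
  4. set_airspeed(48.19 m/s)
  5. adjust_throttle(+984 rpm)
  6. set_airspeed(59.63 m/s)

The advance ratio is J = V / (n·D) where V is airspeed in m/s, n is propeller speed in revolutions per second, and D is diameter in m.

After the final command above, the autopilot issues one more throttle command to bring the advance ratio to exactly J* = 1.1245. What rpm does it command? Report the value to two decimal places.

rpm = 1057.39

set_propeller: D = 3.009 m, P = 2.946 m (p = P/D = 0.979063); state ← (V=0, rpm=0)
set_airspeed(54.46): V ← 54.46 m/s
throttle_to(9978): rpm ← 9978
set_airspeed(48.19): V ← 48.19 m/s
adjust_throttle(+984): rpm ← 9978 +984 = 10962
set_airspeed(59.63): V ← 59.63 m/s
final state: V = 59.63 m/s, rpm = 10962 → n = rpm/60 = 182.700000 rev/s
target J* = 1.1245; solve J* = V/(n·D) for n: n = V/(J*·D) = 59.63/(1.1245 × 3.009) = 17.623135 rev/s
rpm = 60·n = 1057.388085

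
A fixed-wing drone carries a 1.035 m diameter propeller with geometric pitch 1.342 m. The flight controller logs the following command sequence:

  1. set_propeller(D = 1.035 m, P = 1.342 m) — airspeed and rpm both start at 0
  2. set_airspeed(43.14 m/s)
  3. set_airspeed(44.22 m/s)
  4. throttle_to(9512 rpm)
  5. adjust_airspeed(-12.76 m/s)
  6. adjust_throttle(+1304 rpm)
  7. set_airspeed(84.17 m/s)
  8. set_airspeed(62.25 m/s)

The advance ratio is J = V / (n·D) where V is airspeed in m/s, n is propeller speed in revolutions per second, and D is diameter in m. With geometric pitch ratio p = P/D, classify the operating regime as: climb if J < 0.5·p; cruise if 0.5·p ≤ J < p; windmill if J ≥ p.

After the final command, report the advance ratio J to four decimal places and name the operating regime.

set_propeller: D = 1.035 m, P = 1.342 m (p = P/D = 1.296618); state ← (V=0, rpm=0)
set_airspeed(43.14): V ← 43.14 m/s
set_airspeed(44.22): V ← 44.22 m/s
throttle_to(9512): rpm ← 9512
adjust_airspeed(-12.76): V ← 44.22 -12.76 = 31.46 m/s
adjust_throttle(+1304): rpm ← 9512 +1304 = 10816
set_airspeed(84.17): V ← 84.17 m/s
set_airspeed(62.25): V ← 62.25 m/s
final state: V = 62.25 m/s, rpm = 10816 → n = rpm/60 = 180.266667 rev/s
J = V / (n·D) = 62.25 / (180.266667 × 1.035) = 0.333644
regime bands: climb J<0.6483 | cruise [0.6483, 1.2966) | windmill J≥1.2966
J = 0.3336 → climb

J = 0.3336, regime = climb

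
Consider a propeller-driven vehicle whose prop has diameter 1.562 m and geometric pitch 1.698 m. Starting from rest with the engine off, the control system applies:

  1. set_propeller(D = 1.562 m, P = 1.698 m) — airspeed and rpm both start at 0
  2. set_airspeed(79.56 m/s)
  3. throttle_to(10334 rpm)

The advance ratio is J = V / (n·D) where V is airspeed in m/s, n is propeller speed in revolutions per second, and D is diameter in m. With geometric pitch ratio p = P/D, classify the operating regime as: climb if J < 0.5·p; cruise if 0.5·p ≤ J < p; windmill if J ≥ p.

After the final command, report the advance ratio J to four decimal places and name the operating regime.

set_propeller: D = 1.562 m, P = 1.698 m (p = P/D = 1.087068); state ← (V=0, rpm=0)
set_airspeed(79.56): V ← 79.56 m/s
throttle_to(10334): rpm ← 10334
final state: V = 79.56 m/s, rpm = 10334 → n = rpm/60 = 172.233333 rev/s
J = V / (n·D) = 79.56 / (172.233333 × 1.562) = 0.295731
regime bands: climb J<0.5435 | cruise [0.5435, 1.0871) | windmill J≥1.0871
J = 0.2957 → climb

J = 0.2957, regime = climb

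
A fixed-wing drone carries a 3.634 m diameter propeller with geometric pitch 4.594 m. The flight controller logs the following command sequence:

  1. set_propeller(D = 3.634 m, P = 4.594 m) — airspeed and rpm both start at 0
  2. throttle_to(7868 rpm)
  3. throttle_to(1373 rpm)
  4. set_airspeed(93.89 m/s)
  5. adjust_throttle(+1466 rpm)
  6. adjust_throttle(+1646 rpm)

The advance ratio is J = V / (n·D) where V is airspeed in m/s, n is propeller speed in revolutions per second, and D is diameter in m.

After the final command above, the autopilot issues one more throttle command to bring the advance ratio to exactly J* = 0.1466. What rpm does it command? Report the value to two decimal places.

set_propeller: D = 3.634 m, P = 4.594 m (p = P/D = 1.264172); state ← (V=0, rpm=0)
throttle_to(7868): rpm ← 7868
throttle_to(1373): rpm ← 1373
set_airspeed(93.89): V ← 93.89 m/s
adjust_throttle(+1466): rpm ← 1373 +1466 = 2839
adjust_throttle(+1646): rpm ← 2839 +1646 = 4485
final state: V = 93.89 m/s, rpm = 4485 → n = rpm/60 = 74.750000 rev/s
target J* = 0.1466; solve J* = V/(n·D) for n: n = V/(J*·D) = 93.89/(0.1466 × 3.634) = 176.238361 rev/s
rpm = 60·n = 10574.301673

rpm = 10574.30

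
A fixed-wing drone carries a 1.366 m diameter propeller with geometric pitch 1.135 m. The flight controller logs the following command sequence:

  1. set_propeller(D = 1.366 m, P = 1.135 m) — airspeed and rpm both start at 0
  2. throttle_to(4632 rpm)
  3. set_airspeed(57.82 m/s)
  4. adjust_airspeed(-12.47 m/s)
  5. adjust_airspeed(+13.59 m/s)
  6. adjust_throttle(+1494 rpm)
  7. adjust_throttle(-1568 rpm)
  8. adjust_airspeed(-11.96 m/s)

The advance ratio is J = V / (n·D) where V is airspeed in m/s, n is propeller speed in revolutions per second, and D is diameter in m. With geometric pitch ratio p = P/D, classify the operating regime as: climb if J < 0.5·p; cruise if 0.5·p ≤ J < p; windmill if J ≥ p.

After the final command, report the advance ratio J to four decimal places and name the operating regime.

set_propeller: D = 1.366 m, P = 1.135 m (p = P/D = 0.830893); state ← (V=0, rpm=0)
throttle_to(4632): rpm ← 4632
set_airspeed(57.82): V ← 57.82 m/s
adjust_airspeed(-12.47): V ← 57.82 -12.47 = 45.35 m/s
adjust_airspeed(+13.59): V ← 45.35 +13.59 = 58.94 m/s
adjust_throttle(+1494): rpm ← 4632 +1494 = 6126
adjust_throttle(-1568): rpm ← 6126 -1568 = 4558
adjust_airspeed(-11.96): V ← 58.94 -11.96 = 46.98 m/s
final state: V = 46.98 m/s, rpm = 4558 → n = rpm/60 = 75.966667 rev/s
J = V / (n·D) = 46.98 / (75.966667 × 1.366) = 0.452730
regime bands: climb J<0.4154 | cruise [0.4154, 0.8309) | windmill J≥0.8309
J = 0.4527 → cruise

J = 0.4527, regime = cruise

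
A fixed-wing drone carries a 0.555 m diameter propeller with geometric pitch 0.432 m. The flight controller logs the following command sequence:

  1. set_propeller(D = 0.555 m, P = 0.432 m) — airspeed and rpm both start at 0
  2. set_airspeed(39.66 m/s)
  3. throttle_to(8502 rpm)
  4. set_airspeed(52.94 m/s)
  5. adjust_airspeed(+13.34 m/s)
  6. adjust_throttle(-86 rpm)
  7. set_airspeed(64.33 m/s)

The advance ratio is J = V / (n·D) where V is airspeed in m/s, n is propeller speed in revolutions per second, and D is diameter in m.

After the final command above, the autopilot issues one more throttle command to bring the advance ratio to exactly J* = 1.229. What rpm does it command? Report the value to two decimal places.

set_propeller: D = 0.555 m, P = 0.432 m (p = P/D = 0.778378); state ← (V=0, rpm=0)
set_airspeed(39.66): V ← 39.66 m/s
throttle_to(8502): rpm ← 8502
set_airspeed(52.94): V ← 52.94 m/s
adjust_airspeed(+13.34): V ← 52.94 +13.34 = 66.28 m/s
adjust_throttle(-86): rpm ← 8502 -86 = 8416
set_airspeed(64.33): V ← 64.33 m/s
final state: V = 64.33 m/s, rpm = 8416 → n = rpm/60 = 140.266667 rev/s
target J* = 1.229; solve J* = V/(n·D) for n: n = V/(J*·D) = 64.33/(1.229 × 0.555) = 94.312376 rev/s
rpm = 60·n = 5658.742551

rpm = 5658.74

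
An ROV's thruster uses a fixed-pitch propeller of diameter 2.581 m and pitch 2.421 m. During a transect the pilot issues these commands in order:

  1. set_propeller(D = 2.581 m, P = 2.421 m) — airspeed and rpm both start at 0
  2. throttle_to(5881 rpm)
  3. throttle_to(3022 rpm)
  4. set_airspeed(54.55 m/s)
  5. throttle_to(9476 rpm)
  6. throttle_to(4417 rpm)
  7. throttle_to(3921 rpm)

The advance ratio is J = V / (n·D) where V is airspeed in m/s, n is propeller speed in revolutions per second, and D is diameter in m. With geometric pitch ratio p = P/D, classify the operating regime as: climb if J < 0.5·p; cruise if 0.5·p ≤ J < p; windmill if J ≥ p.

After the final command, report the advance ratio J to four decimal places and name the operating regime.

J = 0.3234, regime = climb

set_propeller: D = 2.581 m, P = 2.421 m (p = P/D = 0.938009); state ← (V=0, rpm=0)
throttle_to(5881): rpm ← 5881
throttle_to(3022): rpm ← 3022
set_airspeed(54.55): V ← 54.55 m/s
throttle_to(9476): rpm ← 9476
throttle_to(4417): rpm ← 4417
throttle_to(3921): rpm ← 3921
final state: V = 54.55 m/s, rpm = 3921 → n = rpm/60 = 65.350000 rev/s
J = V / (n·D) = 54.55 / (65.350000 × 2.581) = 0.323416
regime bands: climb J<0.4690 | cruise [0.4690, 0.9380) | windmill J≥0.9380
J = 0.3234 → climb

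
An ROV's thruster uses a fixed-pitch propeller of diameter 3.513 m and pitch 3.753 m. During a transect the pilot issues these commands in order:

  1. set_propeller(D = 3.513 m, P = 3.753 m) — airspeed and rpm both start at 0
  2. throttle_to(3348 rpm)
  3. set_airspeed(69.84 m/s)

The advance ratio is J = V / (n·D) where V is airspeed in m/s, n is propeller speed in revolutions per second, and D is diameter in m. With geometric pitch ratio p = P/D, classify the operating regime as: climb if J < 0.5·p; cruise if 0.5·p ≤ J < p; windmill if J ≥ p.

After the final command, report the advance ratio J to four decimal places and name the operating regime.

set_propeller: D = 3.513 m, P = 3.753 m (p = P/D = 1.068318); state ← (V=0, rpm=0)
throttle_to(3348): rpm ← 3348
set_airspeed(69.84): V ← 69.84 m/s
final state: V = 69.84 m/s, rpm = 3348 → n = rpm/60 = 55.800000 rev/s
J = V / (n·D) = 69.84 / (55.800000 × 3.513) = 0.356280
regime bands: climb J<0.5342 | cruise [0.5342, 1.0683) | windmill J≥1.0683
J = 0.3563 → climb

J = 0.3563, regime = climb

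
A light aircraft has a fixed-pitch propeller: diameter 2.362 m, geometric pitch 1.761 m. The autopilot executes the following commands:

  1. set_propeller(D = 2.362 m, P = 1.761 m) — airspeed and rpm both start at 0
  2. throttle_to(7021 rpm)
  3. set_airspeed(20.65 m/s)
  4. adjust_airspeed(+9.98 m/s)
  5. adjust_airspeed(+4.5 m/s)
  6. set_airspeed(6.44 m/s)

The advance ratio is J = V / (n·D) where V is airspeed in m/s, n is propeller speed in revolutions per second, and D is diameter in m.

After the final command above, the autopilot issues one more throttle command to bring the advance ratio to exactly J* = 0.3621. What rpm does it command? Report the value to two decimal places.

set_propeller: D = 2.362 m, P = 1.761 m (p = P/D = 0.745555); state ← (V=0, rpm=0)
throttle_to(7021): rpm ← 7021
set_airspeed(20.65): V ← 20.65 m/s
adjust_airspeed(+9.98): V ← 20.65 +9.98 = 30.63 m/s
adjust_airspeed(+4.5): V ← 30.63 +4.5 = 35.13 m/s
set_airspeed(6.44): V ← 6.44 m/s
final state: V = 6.44 m/s, rpm = 7021 → n = rpm/60 = 117.016667 rev/s
target J* = 0.3621; solve J* = V/(n·D) for n: n = V/(J*·D) = 6.44/(0.3621 × 2.362) = 7.529696 rev/s
rpm = 60·n = 451.781767

rpm = 451.78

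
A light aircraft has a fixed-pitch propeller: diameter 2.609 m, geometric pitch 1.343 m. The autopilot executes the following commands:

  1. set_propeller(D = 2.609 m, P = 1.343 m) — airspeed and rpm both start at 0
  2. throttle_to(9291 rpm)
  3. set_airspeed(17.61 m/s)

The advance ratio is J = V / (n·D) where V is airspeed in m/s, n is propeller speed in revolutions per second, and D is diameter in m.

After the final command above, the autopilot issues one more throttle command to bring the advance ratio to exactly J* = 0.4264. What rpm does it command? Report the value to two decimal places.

set_propeller: D = 2.609 m, P = 1.343 m (p = P/D = 0.514757); state ← (V=0, rpm=0)
throttle_to(9291): rpm ← 9291
set_airspeed(17.61): V ← 17.61 m/s
final state: V = 17.61 m/s, rpm = 9291 → n = rpm/60 = 154.850000 rev/s
target J* = 0.4264; solve J* = V/(n·D) for n: n = V/(J*·D) = 17.61/(0.4264 × 2.609) = 15.829532 rev/s
rpm = 60·n = 949.771932

rpm = 949.77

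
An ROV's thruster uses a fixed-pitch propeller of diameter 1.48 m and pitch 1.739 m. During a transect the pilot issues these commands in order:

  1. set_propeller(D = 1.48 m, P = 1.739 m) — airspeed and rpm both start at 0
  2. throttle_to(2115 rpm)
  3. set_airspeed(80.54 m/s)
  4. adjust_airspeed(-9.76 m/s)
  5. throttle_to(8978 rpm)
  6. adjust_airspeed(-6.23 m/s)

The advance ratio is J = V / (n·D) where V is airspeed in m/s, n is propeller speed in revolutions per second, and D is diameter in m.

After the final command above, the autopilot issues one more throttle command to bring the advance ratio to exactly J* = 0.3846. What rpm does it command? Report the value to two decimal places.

rpm = 6804.19

set_propeller: D = 1.48 m, P = 1.739 m (p = P/D = 1.175000); state ← (V=0, rpm=0)
throttle_to(2115): rpm ← 2115
set_airspeed(80.54): V ← 80.54 m/s
adjust_airspeed(-9.76): V ← 80.54 -9.76 = 70.78 m/s
throttle_to(8978): rpm ← 8978
adjust_airspeed(-6.23): V ← 70.78 -6.23 = 64.55 m/s
final state: V = 64.55 m/s, rpm = 8978 → n = rpm/60 = 149.633333 rev/s
target J* = 0.3846; solve J* = V/(n·D) for n: n = V/(J*·D) = 64.55/(0.3846 × 1.48) = 113.403185 rev/s
rpm = 60·n = 6804.191087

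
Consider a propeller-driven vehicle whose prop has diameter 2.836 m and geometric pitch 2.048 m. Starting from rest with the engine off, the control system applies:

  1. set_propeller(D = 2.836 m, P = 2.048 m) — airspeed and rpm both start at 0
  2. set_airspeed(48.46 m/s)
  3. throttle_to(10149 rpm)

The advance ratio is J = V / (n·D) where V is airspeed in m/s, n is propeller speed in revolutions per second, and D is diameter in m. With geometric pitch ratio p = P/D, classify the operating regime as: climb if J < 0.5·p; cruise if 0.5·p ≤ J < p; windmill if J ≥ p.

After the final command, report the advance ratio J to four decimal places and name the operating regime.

set_propeller: D = 2.836 m, P = 2.048 m (p = P/D = 0.722144); state ← (V=0, rpm=0)
set_airspeed(48.46): V ← 48.46 m/s
throttle_to(10149): rpm ← 10149
final state: V = 48.46 m/s, rpm = 10149 → n = rpm/60 = 169.150000 rev/s
J = V / (n·D) = 48.46 / (169.150000 × 2.836) = 0.101019
regime bands: climb J<0.3611 | cruise [0.3611, 0.7221) | windmill J≥0.7221
J = 0.1010 → climb

J = 0.1010, regime = climb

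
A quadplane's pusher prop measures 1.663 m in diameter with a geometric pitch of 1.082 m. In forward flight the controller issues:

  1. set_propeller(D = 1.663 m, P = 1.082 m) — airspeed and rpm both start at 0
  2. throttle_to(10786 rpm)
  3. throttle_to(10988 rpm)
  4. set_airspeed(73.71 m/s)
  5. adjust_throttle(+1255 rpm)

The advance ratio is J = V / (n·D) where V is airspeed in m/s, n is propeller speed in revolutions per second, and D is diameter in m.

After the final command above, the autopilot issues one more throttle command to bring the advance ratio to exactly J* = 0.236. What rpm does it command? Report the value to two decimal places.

set_propeller: D = 1.663 m, P = 1.082 m (p = P/D = 0.650631); state ← (V=0, rpm=0)
throttle_to(10786): rpm ← 10786
throttle_to(10988): rpm ← 10988
set_airspeed(73.71): V ← 73.71 m/s
adjust_throttle(+1255): rpm ← 10988 +1255 = 12243
final state: V = 73.71 m/s, rpm = 12243 → n = rpm/60 = 204.050000 rev/s
target J* = 0.236; solve J* = V/(n·D) for n: n = V/(J*·D) = 73.71/(0.236 × 1.663) = 187.811490 rev/s
rpm = 60·n = 11268.689422

rpm = 11268.69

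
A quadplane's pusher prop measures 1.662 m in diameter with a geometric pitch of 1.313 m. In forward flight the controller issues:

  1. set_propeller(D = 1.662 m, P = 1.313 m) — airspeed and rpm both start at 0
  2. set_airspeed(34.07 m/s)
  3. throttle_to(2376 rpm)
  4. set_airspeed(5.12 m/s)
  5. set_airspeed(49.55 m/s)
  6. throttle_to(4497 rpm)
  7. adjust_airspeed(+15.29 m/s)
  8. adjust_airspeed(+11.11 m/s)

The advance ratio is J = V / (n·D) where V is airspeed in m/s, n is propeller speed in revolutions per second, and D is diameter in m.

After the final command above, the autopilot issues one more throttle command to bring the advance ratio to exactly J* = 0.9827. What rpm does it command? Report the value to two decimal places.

rpm = 2790.15

set_propeller: D = 1.662 m, P = 1.313 m (p = P/D = 0.790012); state ← (V=0, rpm=0)
set_airspeed(34.07): V ← 34.07 m/s
throttle_to(2376): rpm ← 2376
set_airspeed(5.12): V ← 5.12 m/s
set_airspeed(49.55): V ← 49.55 m/s
throttle_to(4497): rpm ← 4497
adjust_airspeed(+15.29): V ← 49.55 +15.29 = 64.84 m/s
adjust_airspeed(+11.11): V ← 64.84 +11.11 = 75.95 m/s
final state: V = 75.95 m/s, rpm = 4497 → n = rpm/60 = 74.950000 rev/s
target J* = 0.9827; solve J* = V/(n·D) for n: n = V/(J*·D) = 75.95/(0.9827 × 1.662) = 46.502447 rev/s
rpm = 60·n = 2790.146796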